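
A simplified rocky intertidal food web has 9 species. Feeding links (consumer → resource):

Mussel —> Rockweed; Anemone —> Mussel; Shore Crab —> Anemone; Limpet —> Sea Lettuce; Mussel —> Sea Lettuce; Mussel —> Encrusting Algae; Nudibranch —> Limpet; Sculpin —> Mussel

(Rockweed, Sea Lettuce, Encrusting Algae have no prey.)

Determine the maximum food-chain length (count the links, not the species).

One longest chain: Rockweed → Mussel → Anemone → Shore Crab.
It has 4 species and 3 links.

3 links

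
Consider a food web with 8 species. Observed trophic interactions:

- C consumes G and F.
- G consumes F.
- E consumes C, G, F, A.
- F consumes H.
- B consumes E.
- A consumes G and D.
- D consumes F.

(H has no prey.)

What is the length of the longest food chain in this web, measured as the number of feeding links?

5 links

One longest chain: H → F → G → C → E → B.
It has 6 species and 5 links.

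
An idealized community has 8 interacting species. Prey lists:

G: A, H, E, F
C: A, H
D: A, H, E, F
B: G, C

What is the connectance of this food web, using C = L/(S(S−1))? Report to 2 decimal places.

C = 0.21

The web has S = 8 species and L = 12 feeding links.
C = L / (S(S−1)) = 12 / 56 = 0.2143 ≈ 0.21.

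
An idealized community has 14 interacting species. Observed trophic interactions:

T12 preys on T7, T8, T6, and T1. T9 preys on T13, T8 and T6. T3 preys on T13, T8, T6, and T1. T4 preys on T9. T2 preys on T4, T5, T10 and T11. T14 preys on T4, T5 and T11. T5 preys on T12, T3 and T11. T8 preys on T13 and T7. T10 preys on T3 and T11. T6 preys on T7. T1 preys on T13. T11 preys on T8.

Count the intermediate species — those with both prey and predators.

Intermediate species (has both prey and predators): T8, T6, T1, T3, T12, T11, T9, T5, T4, T10.
Count: 10.

10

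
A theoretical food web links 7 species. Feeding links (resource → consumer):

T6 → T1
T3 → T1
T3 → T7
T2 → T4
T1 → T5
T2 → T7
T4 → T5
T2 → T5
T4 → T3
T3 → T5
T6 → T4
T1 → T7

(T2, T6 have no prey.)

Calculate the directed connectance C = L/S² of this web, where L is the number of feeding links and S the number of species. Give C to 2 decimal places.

C = 0.24

The web has S = 7 species and L = 12 feeding links.
C = L / S² = 12 / 49 = 0.2449 ≈ 0.24.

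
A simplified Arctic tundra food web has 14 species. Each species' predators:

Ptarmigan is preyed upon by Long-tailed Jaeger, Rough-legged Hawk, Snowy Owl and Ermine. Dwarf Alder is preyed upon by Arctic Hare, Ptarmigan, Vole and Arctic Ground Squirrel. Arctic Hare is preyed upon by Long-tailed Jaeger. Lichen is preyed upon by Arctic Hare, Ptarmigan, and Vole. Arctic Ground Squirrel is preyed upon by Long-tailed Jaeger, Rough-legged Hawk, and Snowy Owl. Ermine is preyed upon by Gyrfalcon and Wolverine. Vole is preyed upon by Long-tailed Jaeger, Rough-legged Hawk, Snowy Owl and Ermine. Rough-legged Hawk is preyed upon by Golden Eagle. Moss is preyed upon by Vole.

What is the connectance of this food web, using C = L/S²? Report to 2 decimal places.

C = 0.12

The web has S = 14 species and L = 23 feeding links.
C = L / S² = 23 / 196 = 0.1173 ≈ 0.12.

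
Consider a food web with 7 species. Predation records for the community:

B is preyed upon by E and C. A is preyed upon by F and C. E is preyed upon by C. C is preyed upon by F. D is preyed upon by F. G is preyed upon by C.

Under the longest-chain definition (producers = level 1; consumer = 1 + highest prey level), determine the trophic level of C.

B is a producer → level 1.
E eats B → level 2.
C eats E (level 2); other prey at levels: B 1, G 1, A 1 → level 3.

Trophic level 3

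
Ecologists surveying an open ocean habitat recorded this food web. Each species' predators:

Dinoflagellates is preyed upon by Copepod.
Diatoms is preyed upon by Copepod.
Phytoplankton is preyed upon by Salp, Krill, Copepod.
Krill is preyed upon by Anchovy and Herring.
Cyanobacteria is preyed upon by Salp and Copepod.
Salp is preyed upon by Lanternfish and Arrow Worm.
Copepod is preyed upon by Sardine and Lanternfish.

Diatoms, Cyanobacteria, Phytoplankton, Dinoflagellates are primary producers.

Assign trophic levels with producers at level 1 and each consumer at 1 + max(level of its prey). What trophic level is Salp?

Trophic level 2

Cyanobacteria is a producer → level 1.
Salp eats Cyanobacteria (level 1); other prey at levels: Phytoplankton 1 → level 2.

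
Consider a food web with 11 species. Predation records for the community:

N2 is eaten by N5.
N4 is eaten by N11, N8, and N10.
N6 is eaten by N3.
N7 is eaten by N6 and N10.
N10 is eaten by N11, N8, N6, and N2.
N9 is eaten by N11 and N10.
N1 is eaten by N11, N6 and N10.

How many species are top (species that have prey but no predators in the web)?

4

Top species (has prey, but nothing eats it): N11, N8, N5, N3.
Count: 4.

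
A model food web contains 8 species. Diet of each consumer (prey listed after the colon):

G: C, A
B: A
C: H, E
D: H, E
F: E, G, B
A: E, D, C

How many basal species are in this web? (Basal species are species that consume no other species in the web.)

Basal species (no prey listed): H, E.
Count: 2.

2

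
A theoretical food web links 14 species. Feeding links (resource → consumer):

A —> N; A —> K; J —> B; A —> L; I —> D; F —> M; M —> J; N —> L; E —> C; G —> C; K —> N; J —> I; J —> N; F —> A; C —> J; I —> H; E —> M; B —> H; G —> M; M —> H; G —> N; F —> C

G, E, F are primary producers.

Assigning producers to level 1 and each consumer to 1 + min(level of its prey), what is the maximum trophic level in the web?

Producers (level 1): G, E, F.
Following each consumer down to its lowest-level prey: G → M → J → I → D (levels 1 through 5).
All prey of D (I 4) are at level 4 or above, so D is at level 1 + 4 = 5.
Every consumer has at least one prey at level 4 or below, so none exceeds level 5.

5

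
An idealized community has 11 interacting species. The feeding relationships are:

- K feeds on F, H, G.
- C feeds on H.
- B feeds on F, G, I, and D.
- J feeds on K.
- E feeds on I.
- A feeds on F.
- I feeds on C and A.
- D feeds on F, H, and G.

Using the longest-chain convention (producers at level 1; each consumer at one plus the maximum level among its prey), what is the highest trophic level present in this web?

4

Producers (level 1): G, F, H.
F → A → I → E gives E level 4.
No species has a prey at level 4, so no species reaches level 5.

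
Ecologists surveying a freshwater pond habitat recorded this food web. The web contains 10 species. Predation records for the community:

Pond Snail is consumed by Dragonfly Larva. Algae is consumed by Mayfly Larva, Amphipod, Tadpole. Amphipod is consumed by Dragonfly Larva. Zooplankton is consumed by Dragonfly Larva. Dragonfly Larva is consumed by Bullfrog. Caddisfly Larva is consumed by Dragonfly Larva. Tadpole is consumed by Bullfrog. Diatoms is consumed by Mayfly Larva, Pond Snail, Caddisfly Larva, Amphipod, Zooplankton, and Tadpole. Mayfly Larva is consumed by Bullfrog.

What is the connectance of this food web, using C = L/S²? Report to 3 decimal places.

C = 0.160

The web has S = 10 species and L = 16 feeding links.
C = L / S² = 16 / 100 = 0.1600 ≈ 0.160.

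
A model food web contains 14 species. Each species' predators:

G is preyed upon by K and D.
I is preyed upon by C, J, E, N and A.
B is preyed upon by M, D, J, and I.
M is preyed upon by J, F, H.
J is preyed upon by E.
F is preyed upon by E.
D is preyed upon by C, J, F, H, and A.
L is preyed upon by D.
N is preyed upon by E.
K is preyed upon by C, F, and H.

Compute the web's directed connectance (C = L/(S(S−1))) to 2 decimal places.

C = 0.14

The web has S = 14 species and L = 26 feeding links.
C = L / (S(S−1)) = 26 / 182 = 0.1429 ≈ 0.14.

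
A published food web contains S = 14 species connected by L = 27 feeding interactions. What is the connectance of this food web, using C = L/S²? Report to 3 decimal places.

The web has S = 14 species and L = 27 feeding links.
C = L / S² = 27 / 196 = 0.1378 ≈ 0.138.

C = 0.138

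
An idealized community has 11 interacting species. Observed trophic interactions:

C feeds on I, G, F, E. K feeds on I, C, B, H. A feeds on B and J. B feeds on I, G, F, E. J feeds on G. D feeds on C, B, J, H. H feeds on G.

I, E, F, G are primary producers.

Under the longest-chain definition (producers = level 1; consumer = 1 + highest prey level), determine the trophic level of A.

I is a producer → level 1.
B eats I (level 1); other prey at levels: E 1, F 1, G 1 → level 2.
A eats B (level 2); other prey at levels: J 2 → level 3.

Trophic level 3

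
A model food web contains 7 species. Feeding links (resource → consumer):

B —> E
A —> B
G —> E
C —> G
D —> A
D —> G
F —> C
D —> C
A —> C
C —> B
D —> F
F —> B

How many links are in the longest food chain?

One longest chain: D → A → C → G → E.
It has 5 species and 4 links.

4 links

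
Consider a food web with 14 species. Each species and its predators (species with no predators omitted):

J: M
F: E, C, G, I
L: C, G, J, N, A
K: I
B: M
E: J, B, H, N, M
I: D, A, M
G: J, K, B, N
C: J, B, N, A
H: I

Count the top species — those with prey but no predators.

4

Top species (has prey, but nothing eats it): N, D, A, M.
Count: 4.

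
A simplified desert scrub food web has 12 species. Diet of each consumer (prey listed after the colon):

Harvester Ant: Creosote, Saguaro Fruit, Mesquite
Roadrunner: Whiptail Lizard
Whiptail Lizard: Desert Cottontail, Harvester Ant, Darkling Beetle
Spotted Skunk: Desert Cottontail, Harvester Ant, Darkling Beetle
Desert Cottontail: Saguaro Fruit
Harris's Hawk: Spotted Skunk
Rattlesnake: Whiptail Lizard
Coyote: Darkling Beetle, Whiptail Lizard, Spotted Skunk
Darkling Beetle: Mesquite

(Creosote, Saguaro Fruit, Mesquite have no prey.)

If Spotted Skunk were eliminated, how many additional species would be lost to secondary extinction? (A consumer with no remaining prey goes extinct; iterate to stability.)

1

Remove Spotted Skunk.
Round 1: Harris's Hawk (all prey gone) → extinct.
No further losses. Total secondary extinctions: 1.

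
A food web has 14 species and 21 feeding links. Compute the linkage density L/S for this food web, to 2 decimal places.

L/S = 1.50

There are L = 21 links among S = 14 species.
L/S = 21/14 = 1.5000 ≈ 1.50.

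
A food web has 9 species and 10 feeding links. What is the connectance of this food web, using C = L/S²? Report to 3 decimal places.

C = 0.123

The web has S = 9 species and L = 10 feeding links.
C = L / S² = 10 / 81 = 0.1235 ≈ 0.123.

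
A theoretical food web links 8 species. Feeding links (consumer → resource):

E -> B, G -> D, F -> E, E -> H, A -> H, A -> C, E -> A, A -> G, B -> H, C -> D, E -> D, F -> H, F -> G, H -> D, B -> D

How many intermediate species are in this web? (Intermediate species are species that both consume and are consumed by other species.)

Intermediate species (has both prey and predators): C, H, G, A, B, E.
Count: 6.

6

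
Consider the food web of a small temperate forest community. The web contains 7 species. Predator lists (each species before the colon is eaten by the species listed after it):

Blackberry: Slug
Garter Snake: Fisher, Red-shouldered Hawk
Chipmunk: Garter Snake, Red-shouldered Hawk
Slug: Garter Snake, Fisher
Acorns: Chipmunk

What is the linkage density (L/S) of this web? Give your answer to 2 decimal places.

There are L = 8 links among S = 7 species.
L/S = 8/7 = 1.1429 ≈ 1.14.

L/S = 1.14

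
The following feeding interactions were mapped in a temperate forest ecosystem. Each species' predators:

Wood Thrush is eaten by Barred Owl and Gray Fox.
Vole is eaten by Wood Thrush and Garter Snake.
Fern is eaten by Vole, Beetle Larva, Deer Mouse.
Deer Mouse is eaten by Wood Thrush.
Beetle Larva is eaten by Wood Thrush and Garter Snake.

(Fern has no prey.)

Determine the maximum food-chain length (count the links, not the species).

One longest chain: Fern → Vole → Wood Thrush → Gray Fox.
It has 4 species and 3 links.

3 links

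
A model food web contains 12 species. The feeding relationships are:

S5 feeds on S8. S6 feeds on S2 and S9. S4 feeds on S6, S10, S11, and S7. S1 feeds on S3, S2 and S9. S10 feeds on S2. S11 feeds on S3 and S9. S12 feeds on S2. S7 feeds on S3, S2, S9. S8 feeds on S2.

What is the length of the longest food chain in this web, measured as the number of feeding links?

One longest chain: S9 → S7 → S4.
It has 3 species and 2 links.

2 links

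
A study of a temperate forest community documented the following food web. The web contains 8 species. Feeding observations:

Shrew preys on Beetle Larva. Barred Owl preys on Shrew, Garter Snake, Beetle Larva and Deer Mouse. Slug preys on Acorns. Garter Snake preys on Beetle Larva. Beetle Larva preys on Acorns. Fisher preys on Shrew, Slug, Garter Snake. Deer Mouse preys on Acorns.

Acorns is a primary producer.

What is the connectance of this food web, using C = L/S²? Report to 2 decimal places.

C = 0.19

The web has S = 8 species and L = 12 feeding links.
C = L / S² = 12 / 64 = 0.1875 ≈ 0.19.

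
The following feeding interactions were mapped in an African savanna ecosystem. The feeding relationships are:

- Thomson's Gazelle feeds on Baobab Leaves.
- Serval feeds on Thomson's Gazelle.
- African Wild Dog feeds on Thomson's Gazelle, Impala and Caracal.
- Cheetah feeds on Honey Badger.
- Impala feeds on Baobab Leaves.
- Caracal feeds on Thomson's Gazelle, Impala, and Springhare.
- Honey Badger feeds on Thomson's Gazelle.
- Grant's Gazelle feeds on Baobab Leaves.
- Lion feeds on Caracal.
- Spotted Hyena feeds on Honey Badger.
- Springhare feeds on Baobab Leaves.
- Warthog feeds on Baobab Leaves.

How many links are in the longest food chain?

3 links

One longest chain: Baobab Leaves → Springhare → Caracal → Lion.
It has 4 species and 3 links.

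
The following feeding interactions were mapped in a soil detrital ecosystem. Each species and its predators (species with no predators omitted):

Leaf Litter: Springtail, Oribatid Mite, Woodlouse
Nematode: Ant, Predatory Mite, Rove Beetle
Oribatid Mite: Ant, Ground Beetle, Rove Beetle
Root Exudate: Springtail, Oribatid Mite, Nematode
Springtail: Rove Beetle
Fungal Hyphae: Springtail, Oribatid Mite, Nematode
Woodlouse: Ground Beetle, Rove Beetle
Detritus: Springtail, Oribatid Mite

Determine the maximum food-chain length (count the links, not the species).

2 links

One longest chain: Root Exudate → Oribatid Mite → Ant.
It has 3 species and 2 links.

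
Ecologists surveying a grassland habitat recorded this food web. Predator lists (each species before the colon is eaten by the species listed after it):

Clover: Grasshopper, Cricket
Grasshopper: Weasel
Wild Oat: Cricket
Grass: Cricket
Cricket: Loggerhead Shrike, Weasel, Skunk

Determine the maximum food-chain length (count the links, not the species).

2 links

One longest chain: Clover → Cricket → Loggerhead Shrike.
It has 3 species and 2 links.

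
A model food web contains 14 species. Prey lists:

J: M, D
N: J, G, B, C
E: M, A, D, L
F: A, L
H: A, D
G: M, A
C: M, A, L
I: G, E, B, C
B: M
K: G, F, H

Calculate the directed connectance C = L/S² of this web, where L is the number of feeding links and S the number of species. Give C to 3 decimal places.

The web has S = 14 species and L = 27 feeding links.
C = L / S² = 27 / 196 = 0.1378 ≈ 0.138.

C = 0.138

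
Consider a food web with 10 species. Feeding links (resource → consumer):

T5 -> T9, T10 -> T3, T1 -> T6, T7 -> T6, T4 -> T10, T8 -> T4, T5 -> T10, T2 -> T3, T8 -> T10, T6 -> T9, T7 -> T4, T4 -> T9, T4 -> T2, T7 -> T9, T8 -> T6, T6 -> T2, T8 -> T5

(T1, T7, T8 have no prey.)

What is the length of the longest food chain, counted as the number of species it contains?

One longest chain: T7 → T4 → T2 → T3.
It has 4 species and 3 links.

4 species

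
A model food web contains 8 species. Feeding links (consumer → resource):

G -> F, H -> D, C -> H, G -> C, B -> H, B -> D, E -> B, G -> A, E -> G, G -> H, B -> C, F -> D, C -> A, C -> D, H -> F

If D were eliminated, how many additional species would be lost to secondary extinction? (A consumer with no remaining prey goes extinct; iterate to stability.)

Remove D.
Round 1: F (all prey gone) → extinct.
Round 2: H (all prey gone) → extinct.
No further losses. Total secondary extinctions: 2.

2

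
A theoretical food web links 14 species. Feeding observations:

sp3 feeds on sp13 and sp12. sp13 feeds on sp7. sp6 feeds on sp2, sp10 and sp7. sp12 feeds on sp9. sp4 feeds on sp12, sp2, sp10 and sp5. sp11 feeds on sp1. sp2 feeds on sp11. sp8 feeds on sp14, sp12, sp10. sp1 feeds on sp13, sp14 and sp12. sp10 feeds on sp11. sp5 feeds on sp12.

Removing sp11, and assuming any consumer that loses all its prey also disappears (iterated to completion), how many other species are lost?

Remove sp11.
Round 1: sp10 (all prey gone), sp2 (all prey gone) → extinct.
No further losses. Total secondary extinctions: 2.

2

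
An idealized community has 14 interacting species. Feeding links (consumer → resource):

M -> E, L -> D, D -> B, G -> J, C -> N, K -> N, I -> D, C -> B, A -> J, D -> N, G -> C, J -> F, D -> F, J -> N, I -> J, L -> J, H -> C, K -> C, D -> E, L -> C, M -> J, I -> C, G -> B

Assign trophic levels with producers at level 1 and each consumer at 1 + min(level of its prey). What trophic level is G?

B is a producer → level 1.
G eats B → level 2.

Trophic level 2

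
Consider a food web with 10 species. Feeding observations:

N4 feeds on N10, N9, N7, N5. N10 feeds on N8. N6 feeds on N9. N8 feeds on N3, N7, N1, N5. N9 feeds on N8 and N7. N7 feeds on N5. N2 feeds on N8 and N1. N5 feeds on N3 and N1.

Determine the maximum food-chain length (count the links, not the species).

One longest chain: N1 → N5 → N7 → N8 → N9 → N6.
It has 6 species and 5 links.

5 links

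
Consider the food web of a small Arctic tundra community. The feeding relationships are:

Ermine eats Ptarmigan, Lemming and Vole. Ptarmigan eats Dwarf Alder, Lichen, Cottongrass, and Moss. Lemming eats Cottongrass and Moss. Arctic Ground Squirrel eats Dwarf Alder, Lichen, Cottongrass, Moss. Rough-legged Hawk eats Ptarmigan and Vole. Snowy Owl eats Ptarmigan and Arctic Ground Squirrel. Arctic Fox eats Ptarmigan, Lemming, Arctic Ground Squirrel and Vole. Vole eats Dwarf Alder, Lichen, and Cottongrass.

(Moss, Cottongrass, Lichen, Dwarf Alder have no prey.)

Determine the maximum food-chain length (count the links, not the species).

2 links

One longest chain: Moss → Arctic Ground Squirrel → Snowy Owl.
It has 3 species and 2 links.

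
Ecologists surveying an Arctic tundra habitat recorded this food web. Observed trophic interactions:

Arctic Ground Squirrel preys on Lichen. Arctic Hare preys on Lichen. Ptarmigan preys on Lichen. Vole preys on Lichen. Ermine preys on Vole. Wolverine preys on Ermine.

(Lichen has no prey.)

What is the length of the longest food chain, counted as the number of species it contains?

4 species

One longest chain: Lichen → Vole → Ermine → Wolverine.
It has 4 species and 3 links.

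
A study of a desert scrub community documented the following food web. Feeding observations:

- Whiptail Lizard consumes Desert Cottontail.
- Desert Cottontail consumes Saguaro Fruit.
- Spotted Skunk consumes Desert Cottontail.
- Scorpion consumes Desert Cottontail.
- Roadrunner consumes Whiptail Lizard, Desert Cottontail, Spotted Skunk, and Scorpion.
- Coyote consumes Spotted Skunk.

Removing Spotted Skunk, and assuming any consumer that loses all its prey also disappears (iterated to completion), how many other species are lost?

1

Remove Spotted Skunk.
Round 1: Coyote (all prey gone) → extinct.
No further losses. Total secondary extinctions: 1.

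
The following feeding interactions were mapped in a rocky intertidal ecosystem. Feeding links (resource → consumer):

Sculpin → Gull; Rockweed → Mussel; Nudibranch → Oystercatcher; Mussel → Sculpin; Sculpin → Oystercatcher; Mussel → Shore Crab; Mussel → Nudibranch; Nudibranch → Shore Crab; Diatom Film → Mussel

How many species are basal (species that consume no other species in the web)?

2

Basal species (no prey listed): Diatom Film, Rockweed.
Count: 2.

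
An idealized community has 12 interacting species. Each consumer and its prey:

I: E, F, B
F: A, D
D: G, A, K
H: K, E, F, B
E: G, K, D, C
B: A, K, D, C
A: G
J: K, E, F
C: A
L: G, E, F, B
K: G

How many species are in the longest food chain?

5 species

One longest chain: G → A → D → E → I.
It has 5 species and 4 links.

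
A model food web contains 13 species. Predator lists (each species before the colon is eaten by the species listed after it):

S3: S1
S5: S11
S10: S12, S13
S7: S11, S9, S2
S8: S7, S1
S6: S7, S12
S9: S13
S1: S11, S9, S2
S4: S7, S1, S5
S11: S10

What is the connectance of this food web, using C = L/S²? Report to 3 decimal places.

The web has S = 13 species and L = 19 feeding links.
C = L / S² = 19 / 169 = 0.1124 ≈ 0.112.

C = 0.112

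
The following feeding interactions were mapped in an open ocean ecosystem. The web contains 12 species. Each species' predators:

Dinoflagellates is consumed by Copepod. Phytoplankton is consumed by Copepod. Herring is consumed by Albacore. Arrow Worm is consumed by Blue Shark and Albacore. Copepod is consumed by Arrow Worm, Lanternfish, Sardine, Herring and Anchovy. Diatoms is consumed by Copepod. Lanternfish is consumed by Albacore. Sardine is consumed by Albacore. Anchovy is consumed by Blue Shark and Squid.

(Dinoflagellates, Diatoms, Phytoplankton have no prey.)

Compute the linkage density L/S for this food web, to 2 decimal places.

L/S = 1.25

There are L = 15 links among S = 12 species.
L/S = 15/12 = 1.2500 ≈ 1.25.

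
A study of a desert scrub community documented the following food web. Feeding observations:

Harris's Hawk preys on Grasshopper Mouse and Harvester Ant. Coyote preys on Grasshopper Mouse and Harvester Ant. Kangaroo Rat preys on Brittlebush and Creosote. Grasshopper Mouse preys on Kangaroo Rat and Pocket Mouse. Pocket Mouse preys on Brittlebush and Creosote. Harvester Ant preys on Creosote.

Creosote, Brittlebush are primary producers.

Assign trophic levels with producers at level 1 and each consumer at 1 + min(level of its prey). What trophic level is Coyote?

Trophic level 3

Creosote is a producer → level 1.
Harvester Ant eats Creosote → level 2.
Coyote eats Harvester Ant → level 3.
No prey of Coyote is below level 2, so 3 is the minimum.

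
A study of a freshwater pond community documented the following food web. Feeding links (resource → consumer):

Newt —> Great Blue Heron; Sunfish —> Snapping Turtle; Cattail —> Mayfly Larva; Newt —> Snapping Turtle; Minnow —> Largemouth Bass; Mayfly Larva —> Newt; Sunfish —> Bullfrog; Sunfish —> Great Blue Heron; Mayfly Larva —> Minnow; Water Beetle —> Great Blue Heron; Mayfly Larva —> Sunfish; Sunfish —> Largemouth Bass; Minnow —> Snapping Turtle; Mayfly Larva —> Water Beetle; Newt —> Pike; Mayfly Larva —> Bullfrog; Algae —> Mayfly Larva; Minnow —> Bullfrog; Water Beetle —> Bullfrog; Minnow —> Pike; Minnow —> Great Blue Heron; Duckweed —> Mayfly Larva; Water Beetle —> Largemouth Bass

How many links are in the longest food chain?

One longest chain: Algae → Mayfly Larva → Sunfish → Great Blue Heron.
It has 4 species and 3 links.

3 links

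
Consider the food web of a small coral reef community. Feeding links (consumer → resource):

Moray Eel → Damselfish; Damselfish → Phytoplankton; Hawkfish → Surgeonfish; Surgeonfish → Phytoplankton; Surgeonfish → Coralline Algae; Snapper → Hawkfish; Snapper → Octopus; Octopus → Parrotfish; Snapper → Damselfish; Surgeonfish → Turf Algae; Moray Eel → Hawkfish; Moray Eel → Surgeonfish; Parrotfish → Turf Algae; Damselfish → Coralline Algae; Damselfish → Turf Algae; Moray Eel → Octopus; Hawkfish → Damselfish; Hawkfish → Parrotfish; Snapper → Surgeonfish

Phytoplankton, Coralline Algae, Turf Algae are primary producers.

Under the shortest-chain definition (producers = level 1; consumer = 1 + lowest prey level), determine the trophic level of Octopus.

Trophic level 3

Turf Algae is a producer → level 1.
Parrotfish eats Turf Algae → level 2.
Octopus eats Parrotfish → level 3.
No prey of Octopus is below level 2, so 3 is the minimum.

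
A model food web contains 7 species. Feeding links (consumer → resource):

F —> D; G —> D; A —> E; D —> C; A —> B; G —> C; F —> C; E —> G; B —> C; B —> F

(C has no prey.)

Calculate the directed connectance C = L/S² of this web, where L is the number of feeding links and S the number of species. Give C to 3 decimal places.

The web has S = 7 species and L = 10 feeding links.
C = L / S² = 10 / 49 = 0.2041 ≈ 0.204.

C = 0.204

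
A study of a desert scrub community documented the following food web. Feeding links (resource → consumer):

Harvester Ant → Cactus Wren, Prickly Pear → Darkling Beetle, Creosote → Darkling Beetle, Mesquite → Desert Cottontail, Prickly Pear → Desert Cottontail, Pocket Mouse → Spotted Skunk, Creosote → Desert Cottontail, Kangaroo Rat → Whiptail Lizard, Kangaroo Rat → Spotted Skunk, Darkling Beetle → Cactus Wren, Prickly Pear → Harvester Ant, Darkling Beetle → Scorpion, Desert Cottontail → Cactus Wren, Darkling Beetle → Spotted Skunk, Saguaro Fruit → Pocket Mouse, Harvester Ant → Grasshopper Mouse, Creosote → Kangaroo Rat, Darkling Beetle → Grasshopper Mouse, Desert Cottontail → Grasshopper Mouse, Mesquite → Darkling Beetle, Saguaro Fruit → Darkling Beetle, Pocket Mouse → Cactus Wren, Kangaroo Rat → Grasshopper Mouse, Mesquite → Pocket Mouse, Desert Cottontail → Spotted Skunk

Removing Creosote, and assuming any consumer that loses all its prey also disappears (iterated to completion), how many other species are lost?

Remove Creosote.
Round 1: Kangaroo Rat (all prey gone) → extinct.
Round 2: Whiptail Lizard (all prey gone) → extinct.
No further losses. Total secondary extinctions: 2.

2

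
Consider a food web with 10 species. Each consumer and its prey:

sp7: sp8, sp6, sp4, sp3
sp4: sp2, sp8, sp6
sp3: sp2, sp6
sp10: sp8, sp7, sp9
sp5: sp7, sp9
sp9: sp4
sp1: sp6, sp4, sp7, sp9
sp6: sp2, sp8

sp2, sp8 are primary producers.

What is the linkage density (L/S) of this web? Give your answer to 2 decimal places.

There are L = 21 links among S = 10 species.
L/S = 21/10 = 2.1000 ≈ 2.10.

L/S = 2.10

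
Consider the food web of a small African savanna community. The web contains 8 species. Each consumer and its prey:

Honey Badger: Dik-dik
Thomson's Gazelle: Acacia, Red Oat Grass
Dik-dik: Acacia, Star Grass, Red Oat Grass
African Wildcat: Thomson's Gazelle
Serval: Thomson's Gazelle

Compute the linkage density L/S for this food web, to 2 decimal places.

There are L = 8 links among S = 8 species.
L/S = 8/8 = 1.0000 ≈ 1.00.

L/S = 1.00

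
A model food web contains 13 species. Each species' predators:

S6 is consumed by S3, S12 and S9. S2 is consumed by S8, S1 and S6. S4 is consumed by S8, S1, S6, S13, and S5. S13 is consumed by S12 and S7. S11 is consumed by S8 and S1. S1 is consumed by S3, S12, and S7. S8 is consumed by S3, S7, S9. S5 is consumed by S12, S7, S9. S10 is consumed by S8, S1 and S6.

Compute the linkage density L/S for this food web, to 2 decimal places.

L/S = 2.08

There are L = 27 links among S = 13 species.
L/S = 27/13 = 2.0769 ≈ 2.08.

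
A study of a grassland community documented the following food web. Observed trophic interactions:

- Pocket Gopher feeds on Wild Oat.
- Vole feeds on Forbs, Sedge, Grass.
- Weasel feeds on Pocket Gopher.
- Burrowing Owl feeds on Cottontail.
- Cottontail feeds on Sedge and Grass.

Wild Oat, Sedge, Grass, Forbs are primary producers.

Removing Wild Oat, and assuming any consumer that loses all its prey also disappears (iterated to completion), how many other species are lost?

Remove Wild Oat.
Round 1: Pocket Gopher (all prey gone) → extinct.
Round 2: Weasel (all prey gone) → extinct.
No further losses. Total secondary extinctions: 2.

2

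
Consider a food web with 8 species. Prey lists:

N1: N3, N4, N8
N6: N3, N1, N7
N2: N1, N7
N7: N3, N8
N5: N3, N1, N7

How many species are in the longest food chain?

3 species

One longest chain: N3 → N1 → N6.
It has 3 species and 2 links.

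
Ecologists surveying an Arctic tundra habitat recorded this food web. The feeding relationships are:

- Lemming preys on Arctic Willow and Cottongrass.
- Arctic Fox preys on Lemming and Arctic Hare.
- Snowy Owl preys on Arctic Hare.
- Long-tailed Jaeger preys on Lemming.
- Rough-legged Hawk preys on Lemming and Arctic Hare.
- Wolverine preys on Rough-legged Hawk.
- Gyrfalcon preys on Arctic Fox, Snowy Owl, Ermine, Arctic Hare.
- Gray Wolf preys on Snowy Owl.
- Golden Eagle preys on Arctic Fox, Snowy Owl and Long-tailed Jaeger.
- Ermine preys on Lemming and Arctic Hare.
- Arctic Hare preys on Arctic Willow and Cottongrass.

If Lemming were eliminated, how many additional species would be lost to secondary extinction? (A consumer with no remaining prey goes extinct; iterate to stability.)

1

Remove Lemming.
Round 1: Long-tailed Jaeger (all prey gone) → extinct.
No further losses. Total secondary extinctions: 1.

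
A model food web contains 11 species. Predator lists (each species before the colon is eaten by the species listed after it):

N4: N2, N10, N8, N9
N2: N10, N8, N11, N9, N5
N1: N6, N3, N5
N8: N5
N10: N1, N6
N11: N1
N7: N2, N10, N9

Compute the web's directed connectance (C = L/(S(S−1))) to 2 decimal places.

C = 0.17

The web has S = 11 species and L = 19 feeding links.
C = L / (S(S−1)) = 19 / 110 = 0.1727 ≈ 0.17.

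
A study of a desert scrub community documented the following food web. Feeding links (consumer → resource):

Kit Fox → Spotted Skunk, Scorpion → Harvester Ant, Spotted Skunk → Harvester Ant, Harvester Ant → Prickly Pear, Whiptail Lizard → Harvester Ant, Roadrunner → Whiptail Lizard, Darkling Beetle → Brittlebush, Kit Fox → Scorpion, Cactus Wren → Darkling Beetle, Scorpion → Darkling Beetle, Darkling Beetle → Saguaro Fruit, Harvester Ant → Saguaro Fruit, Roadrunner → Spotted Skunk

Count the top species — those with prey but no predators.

3

Top species (has prey, but nothing eats it): Cactus Wren, Roadrunner, Kit Fox.
Count: 3.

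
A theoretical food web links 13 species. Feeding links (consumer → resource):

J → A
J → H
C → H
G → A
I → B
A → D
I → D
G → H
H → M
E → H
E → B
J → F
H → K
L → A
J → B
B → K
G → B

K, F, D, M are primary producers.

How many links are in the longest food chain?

2 links

One longest chain: K → B → E.
It has 3 species and 2 links.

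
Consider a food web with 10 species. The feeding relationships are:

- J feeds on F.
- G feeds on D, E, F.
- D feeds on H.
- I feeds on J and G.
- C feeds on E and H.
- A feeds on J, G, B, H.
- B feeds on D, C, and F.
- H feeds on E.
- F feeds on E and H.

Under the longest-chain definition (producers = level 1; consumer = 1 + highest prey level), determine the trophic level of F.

E is a producer → level 1.
H eats E → level 2.
F eats H (level 2); other prey at levels: E 1 → level 3.

Trophic level 3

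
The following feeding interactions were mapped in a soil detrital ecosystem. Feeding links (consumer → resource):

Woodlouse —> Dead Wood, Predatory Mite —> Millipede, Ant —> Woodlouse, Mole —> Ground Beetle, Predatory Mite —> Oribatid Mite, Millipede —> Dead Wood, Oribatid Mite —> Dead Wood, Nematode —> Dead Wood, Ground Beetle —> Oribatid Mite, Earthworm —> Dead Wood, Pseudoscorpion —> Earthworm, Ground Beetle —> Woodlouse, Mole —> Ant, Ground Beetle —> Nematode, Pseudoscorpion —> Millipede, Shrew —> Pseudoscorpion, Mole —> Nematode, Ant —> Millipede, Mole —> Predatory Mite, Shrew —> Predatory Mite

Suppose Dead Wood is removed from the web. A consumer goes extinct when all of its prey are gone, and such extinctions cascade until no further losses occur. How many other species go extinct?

Remove Dead Wood.
Round 1: Earthworm (all prey gone), Nematode (all prey gone), Oribatid Mite (all prey gone), Millipede (all prey gone), Woodlouse (all prey gone) → extinct.
Round 2: Predatory Mite (all prey gone), Ground Beetle (all prey gone), Ant (all prey gone), Pseudoscorpion (all prey gone) → extinct.
Round 3: Mole (all prey gone), Shrew (all prey gone) → extinct.
No further losses. Total secondary extinctions: 11.

11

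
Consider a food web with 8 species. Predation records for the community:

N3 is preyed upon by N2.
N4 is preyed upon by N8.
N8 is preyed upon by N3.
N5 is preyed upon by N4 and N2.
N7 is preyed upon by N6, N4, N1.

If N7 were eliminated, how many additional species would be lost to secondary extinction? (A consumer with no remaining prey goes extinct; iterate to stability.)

2

Remove N7.
Round 1: N1 (all prey gone), N6 (all prey gone) → extinct.
No further losses. Total secondary extinctions: 2.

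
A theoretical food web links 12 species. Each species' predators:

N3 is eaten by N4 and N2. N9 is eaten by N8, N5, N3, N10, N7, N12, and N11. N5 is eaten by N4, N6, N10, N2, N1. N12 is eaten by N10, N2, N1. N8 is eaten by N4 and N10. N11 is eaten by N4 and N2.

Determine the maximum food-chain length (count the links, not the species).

One longest chain: N9 → N5 → N10.
It has 3 species and 2 links.

2 links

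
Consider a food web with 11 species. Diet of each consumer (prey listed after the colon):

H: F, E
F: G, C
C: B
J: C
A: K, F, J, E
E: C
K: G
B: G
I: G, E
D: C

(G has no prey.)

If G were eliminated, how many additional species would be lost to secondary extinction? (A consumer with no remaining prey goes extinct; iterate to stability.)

10

Remove G.
Round 1: B (all prey gone), K (all prey gone) → extinct.
Round 2: C (all prey gone) → extinct.
Round 3: D (all prey gone), F (all prey gone), J (all prey gone), E (all prey gone) → extinct.
Round 4: A (all prey gone), I (all prey gone), H (all prey gone) → extinct.
No further losses. Total secondary extinctions: 10.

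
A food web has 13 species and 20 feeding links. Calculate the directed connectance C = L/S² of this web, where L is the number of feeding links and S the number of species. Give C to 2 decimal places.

The web has S = 13 species and L = 20 feeding links.
C = L / S² = 20 / 169 = 0.1183 ≈ 0.12.

C = 0.12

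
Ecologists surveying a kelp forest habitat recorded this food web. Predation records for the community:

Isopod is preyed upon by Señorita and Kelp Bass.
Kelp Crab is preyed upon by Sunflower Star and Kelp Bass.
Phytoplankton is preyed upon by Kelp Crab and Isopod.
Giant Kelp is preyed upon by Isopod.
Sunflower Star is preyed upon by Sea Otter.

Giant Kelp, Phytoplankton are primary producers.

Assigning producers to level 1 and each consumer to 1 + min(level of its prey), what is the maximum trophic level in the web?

4

Producers (level 1): Giant Kelp, Phytoplankton.
Following each consumer down to its lowest-level prey: Phytoplankton → Kelp Crab → Sunflower Star → Sea Otter (levels 1 through 4).
All prey of Sea Otter (Sunflower Star 3) are at level 3 or above, so Sea Otter is at level 1 + 3 = 4.
Every consumer has at least one prey at level 3 or below, so none exceeds level 4.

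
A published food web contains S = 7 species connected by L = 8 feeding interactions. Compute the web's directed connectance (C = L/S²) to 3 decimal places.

The web has S = 7 species and L = 8 feeding links.
C = L / S² = 8 / 49 = 0.1633 ≈ 0.163.

C = 0.163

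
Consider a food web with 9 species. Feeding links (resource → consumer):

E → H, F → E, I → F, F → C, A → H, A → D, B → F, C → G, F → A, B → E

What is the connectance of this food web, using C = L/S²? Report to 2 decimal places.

C = 0.12

The web has S = 9 species and L = 10 feeding links.
C = L / S² = 10 / 81 = 0.1235 ≈ 0.12.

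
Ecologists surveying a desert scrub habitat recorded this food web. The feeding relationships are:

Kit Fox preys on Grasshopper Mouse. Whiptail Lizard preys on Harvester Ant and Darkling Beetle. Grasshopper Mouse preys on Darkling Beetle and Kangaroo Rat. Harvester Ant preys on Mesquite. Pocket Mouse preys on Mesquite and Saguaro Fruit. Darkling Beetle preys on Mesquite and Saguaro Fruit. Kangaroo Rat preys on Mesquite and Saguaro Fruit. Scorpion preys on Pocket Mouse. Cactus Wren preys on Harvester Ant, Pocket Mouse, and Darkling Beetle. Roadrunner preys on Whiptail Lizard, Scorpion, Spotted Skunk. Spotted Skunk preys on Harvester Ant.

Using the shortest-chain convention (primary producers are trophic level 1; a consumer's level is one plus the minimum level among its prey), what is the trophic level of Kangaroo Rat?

Trophic level 2

Mesquite is a producer → level 1.
Kangaroo Rat eats Mesquite → level 2.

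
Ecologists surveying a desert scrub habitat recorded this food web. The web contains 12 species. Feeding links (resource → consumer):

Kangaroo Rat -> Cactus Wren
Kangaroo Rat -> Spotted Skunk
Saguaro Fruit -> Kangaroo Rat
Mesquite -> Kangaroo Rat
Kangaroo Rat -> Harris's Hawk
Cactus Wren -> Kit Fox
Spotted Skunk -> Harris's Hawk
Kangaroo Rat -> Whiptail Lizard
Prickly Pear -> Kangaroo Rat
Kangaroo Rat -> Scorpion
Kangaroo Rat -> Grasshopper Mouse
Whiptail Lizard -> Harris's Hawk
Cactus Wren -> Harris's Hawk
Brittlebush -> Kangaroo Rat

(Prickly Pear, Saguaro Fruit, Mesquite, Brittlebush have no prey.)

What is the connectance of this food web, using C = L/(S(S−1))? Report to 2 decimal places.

The web has S = 12 species and L = 14 feeding links.
C = L / (S(S−1)) = 14 / 132 = 0.1061 ≈ 0.11.

C = 0.11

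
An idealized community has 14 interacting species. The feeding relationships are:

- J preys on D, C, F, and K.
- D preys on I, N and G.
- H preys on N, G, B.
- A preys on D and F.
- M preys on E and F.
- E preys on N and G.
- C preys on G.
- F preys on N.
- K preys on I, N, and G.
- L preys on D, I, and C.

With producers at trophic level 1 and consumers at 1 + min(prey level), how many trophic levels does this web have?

3

Producers (level 1): G, N, B, I.
Following each consumer down to its lowest-level prey: G → D → A (levels 1 through 3).
All prey of A (D 2, F 2) are at level 2 or above, so A is at level 1 + 2 = 3.
Every consumer has at least one prey at level 2 or below, so none exceeds level 3.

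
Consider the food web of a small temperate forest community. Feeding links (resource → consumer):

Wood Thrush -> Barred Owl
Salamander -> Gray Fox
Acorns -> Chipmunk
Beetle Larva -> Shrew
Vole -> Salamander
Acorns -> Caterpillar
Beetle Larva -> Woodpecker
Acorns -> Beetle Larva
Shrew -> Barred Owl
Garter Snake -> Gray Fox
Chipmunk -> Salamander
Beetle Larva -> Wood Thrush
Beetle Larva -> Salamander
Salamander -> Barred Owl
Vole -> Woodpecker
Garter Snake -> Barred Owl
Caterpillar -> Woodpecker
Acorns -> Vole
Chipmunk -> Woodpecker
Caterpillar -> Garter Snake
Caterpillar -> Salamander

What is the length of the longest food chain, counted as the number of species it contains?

One longest chain: Acorns → Beetle Larva → Wood Thrush → Barred Owl.
It has 4 species and 3 links.

4 species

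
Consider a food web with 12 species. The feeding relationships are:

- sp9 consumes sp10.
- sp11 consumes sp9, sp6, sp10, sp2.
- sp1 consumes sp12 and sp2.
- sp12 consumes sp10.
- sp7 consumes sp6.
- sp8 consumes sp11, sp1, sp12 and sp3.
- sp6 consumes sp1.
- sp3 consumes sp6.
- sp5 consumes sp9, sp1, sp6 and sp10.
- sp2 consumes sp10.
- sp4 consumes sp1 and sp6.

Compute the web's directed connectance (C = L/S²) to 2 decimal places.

The web has S = 12 species and L = 22 feeding links.
C = L / S² = 22 / 144 = 0.1528 ≈ 0.15.

C = 0.15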